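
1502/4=751/2=375.50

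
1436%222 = 104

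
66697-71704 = -5007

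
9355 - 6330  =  3025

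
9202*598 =5502796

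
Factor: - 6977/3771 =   -  3^( -2 )*419^( - 1)*6977^1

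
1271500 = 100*12715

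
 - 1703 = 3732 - 5435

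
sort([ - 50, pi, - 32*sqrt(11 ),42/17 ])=[ - 32*sqrt( 11), -50,42/17,pi]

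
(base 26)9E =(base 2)11111000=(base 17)EA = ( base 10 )248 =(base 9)305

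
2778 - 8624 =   -  5846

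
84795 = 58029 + 26766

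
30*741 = 22230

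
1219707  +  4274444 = 5494151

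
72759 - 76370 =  - 3611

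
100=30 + 70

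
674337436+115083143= 789420579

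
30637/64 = 30637/64 = 478.70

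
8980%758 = 642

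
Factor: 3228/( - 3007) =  - 2^2 *3^1*31^(-1)* 97^( - 1)*269^1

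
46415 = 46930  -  515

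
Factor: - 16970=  - 2^1*5^1*1697^1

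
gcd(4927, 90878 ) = 1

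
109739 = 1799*61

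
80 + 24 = 104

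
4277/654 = 6 + 353/654 = 6.54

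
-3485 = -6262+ 2777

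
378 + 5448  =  5826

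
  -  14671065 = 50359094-65030159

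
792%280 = 232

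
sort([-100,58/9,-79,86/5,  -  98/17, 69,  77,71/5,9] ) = [-100, - 79,- 98/17,58/9,9,71/5, 86/5,69, 77]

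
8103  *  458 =3711174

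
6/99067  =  6/99067=0.00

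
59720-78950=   -19230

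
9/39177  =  1/4353 = 0.00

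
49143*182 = 8944026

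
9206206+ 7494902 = 16701108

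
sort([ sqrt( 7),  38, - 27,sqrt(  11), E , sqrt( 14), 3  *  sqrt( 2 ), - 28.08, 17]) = [- 28.08, - 27,  sqrt( 7 ), E, sqrt(11), sqrt(14),3*sqrt( 2 ), 17,38 ]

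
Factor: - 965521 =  - 47^1 * 20543^1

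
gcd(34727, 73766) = 77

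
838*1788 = 1498344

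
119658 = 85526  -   - 34132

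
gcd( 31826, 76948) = 2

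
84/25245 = 28/8415  =  0.00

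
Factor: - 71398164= - 2^2*3^1*17^1*23^1*15217^1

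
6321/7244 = 6321/7244 =0.87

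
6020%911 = 554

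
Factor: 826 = 2^1*7^1 * 59^1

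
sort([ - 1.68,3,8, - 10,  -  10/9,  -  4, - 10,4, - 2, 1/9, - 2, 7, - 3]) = [  -  10,  -  10 , - 4, - 3, - 2, - 2, - 1.68, - 10/9,  1/9,  3, 4, 7 , 8]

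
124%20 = 4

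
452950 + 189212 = 642162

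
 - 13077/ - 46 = 13077/46 = 284.28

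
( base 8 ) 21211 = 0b10001010001001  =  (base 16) 2289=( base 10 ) 8841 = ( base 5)240331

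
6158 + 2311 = 8469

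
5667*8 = 45336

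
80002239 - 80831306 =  - 829067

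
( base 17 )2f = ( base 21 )27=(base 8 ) 61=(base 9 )54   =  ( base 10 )49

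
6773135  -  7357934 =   -  584799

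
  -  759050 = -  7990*95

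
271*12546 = 3399966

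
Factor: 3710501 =3710501^1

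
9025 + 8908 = 17933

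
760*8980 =6824800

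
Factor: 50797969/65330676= 2^( - 2 ) *3^ ( - 2 )*109^( - 1)*16649^ (- 1)*50797969^1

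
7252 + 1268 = 8520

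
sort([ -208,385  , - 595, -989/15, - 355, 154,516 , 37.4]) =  [- 595,  -  355 , - 208,  -  989/15 , 37.4,  154,385 , 516 ]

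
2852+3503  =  6355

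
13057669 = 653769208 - 640711539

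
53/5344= 53/5344 = 0.01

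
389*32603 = 12682567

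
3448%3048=400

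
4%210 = 4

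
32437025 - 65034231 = -32597206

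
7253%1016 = 141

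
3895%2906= 989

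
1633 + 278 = 1911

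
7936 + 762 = 8698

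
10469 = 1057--9412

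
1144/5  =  228 + 4/5 = 228.80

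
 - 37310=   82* ( - 455 )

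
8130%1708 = 1298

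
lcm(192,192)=192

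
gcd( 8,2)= 2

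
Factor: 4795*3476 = 2^2 * 5^1*7^1*11^1*79^1*  137^1 = 16667420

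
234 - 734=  - 500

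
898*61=54778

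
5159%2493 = 173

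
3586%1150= 136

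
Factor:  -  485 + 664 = 179^1 =179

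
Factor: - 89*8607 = -3^1*19^1 * 89^1*151^1 = -766023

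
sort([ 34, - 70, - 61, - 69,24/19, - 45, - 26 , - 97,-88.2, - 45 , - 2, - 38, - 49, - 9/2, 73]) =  [-97, - 88.2 , - 70, - 69, - 61, - 49, - 45, - 45, - 38, - 26,- 9/2, - 2,24/19,34,73]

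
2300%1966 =334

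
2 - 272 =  - 270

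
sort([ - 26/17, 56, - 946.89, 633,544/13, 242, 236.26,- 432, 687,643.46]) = [ - 946.89 , -432,-26/17, 544/13, 56 , 236.26,242, 633, 643.46, 687]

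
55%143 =55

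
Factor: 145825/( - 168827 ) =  - 5^2*17^( - 1)*19^1 *307^1* 9931^ ( - 1) 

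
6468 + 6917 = 13385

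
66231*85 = 5629635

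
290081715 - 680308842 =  - 390227127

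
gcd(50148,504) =252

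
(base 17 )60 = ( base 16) 66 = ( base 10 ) 102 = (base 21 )4i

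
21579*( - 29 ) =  - 625791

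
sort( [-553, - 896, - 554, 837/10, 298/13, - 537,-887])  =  [  -  896, - 887,-554 ,-553,-537 , 298/13,  837/10] 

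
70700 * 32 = 2262400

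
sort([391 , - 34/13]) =[ - 34/13,391]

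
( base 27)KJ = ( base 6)2331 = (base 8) 1057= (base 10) 559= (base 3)202201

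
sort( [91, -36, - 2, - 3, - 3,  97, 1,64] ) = [ - 36, - 3 , - 3, - 2,1, 64, 91,97 ] 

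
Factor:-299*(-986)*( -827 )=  - 243811178 = -2^1*13^1*17^1*23^1*29^1*827^1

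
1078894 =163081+915813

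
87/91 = 87/91 = 0.96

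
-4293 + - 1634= - 5927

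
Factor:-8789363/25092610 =-2^(- 1 )*5^(-1)*11^1*239^(-1) * 419^1*1907^1*10499^ ( - 1 )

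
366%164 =38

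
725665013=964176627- 238511614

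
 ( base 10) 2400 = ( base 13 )1128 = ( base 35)1xk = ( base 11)1892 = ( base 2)100101100000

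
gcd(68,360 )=4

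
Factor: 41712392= 2^3*5214049^1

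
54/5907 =18/1969  =  0.01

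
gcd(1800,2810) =10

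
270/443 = 270/443 = 0.61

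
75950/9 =75950/9 = 8438.89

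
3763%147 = 88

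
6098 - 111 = 5987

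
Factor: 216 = 2^3* 3^3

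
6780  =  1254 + 5526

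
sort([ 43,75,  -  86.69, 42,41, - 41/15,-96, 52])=[ - 96,- 86.69,  -  41/15, 41,42, 43,52, 75 ] 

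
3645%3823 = 3645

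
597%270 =57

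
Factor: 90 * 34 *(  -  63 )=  - 2^2 * 3^4 * 5^1*7^1 * 17^1 = - 192780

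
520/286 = 20/11  =  1.82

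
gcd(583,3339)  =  53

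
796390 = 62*12845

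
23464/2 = 11732 = 11732.00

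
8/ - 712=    - 1 + 88/89  =  -0.01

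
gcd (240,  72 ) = 24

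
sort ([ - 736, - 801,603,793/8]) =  [ - 801,  -  736, 793/8,603]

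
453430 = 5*90686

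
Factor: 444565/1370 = 2^( - 1) * 11^1*59^1 = 649/2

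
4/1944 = 1/486 = 0.00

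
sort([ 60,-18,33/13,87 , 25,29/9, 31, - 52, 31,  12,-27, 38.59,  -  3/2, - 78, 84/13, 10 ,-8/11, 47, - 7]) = [  -  78, - 52, - 27, - 18, - 7,-3/2, - 8/11, 33/13, 29/9, 84/13,10, 12,25,31,31,38.59 , 47,60,87] 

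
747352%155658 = 124720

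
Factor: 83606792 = 2^3*43^1*359^1*677^1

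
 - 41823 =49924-91747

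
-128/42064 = -1 + 2621/2629  =  - 0.00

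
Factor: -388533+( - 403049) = -791582 = - 2^1*11^2 * 3271^1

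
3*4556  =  13668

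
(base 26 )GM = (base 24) i6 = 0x1b6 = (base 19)141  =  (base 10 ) 438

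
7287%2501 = 2285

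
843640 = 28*30130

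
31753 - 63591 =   -  31838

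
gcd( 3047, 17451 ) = 277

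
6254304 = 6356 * 984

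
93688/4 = 23422 =23422.00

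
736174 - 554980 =181194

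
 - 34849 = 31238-66087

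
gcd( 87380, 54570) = 170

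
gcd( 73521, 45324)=9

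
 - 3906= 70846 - 74752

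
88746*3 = 266238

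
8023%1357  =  1238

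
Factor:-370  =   - 2^1*5^1*37^1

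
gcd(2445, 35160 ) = 15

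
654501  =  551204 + 103297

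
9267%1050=867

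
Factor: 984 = 2^3 * 3^1*41^1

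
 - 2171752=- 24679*88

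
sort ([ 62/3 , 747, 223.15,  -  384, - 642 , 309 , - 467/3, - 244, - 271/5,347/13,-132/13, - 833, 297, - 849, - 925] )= [ - 925, - 849,  -  833, - 642, - 384,-244, - 467/3, - 271/5, - 132/13,  62/3,347/13, 223.15,297, 309, 747] 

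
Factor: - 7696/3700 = -52/25=- 2^2*5^(-2 ) * 13^1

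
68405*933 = 63821865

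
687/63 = 10 + 19/21=10.90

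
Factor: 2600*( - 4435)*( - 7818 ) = 2^4*3^1 * 5^3 * 13^1*887^1*1303^1  =  90149358000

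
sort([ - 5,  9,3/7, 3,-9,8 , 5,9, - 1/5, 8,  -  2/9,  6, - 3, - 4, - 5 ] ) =[- 9, - 5, - 5, - 4, - 3, - 2/9,-1/5, 3/7,3,5 , 6,8,  8,9,9 ]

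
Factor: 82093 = 11^1*17^1*439^1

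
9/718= 9/718= 0.01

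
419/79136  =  419/79136 = 0.01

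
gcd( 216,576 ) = 72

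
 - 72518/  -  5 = 72518/5 = 14503.60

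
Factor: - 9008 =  -2^4*563^1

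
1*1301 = 1301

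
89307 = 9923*9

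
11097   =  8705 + 2392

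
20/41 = 20/41 = 0.49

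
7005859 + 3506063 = 10511922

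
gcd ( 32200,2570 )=10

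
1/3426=1/3426 = 0.00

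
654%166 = 156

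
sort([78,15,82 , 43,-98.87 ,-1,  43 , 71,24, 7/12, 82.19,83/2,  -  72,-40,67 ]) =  [ - 98.87 ,  -  72 ,  -  40,-1,7/12 , 15,  24, 83/2 , 43  ,  43,  67, 71,78, 82,  82.19 ]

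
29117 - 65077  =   - 35960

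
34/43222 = 17/21611=0.00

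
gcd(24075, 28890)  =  4815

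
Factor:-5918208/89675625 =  - 2^9 * 5^ ( - 4 )*13^ (-2)*283^(-1 )*3853^1=- 1972736/29891875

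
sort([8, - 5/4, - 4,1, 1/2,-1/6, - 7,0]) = [ - 7,-4, - 5/4, - 1/6,0,1/2,1, 8 ]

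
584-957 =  - 373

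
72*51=3672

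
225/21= 75/7 = 10.71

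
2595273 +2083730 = 4679003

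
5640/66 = 940/11 = 85.45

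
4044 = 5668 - 1624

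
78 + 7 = 85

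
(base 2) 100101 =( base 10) 37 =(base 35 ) 12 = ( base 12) 31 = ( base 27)1a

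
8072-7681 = 391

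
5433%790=693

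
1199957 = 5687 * 211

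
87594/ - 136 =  - 645  +  63/68= -  644.07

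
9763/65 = 150+1/5 = 150.20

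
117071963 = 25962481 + 91109482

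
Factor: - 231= - 3^1 * 7^1*11^1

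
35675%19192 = 16483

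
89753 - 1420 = 88333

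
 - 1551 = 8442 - 9993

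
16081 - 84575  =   - 68494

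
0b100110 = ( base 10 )38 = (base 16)26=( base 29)19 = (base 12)32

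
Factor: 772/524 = 193/131 =131^( - 1 )*193^1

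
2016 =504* 4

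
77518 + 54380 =131898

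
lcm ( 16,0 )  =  0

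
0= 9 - 9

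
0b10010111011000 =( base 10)9688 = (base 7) 40150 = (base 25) fcd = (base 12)5734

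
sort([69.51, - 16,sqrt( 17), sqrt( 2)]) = [ - 16,sqrt( 2),sqrt( 17), 69.51 ] 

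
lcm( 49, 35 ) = 245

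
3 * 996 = 2988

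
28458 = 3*9486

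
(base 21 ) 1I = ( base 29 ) 1a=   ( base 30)19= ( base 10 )39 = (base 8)47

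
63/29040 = 21/9680 = 0.00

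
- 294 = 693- 987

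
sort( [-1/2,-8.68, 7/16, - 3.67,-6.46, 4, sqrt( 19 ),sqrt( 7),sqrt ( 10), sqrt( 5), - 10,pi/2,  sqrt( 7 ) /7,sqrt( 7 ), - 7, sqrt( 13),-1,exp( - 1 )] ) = [ - 10 , - 8.68, -7, - 6.46, - 3.67, - 1,-1/2,exp( - 1 ) , sqrt(7)/7, 7/16, pi/2, sqrt (5),sqrt(7 ),sqrt(7 ), sqrt( 10),sqrt(13),4, sqrt(19 )]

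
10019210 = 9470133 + 549077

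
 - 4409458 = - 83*53126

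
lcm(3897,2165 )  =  19485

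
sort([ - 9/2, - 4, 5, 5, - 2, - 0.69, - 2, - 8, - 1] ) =[ - 8,-9/2,-4, - 2, - 2, - 1, - 0.69,5 , 5 ]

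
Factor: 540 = 2^2 * 3^3 * 5^1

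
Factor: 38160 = 2^4 * 3^2*5^1*53^1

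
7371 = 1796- - 5575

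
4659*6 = 27954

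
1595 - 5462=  -3867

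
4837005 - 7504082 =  - 2667077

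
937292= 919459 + 17833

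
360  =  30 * 12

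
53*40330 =2137490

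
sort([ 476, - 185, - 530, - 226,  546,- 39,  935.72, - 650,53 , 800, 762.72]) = [  -  650 , - 530, - 226,  -  185, - 39,  53,  476, 546,762.72,800,  935.72 ] 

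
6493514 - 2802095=3691419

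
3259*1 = 3259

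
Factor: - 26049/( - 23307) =17^( - 1 )*19^1 =19/17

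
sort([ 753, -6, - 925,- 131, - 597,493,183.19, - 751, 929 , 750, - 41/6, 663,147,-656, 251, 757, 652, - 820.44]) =[ - 925, - 820.44,-751, - 656, - 597, - 131, - 41/6, - 6,147, 183.19,251,493,652,663,750, 753,757,929]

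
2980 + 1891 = 4871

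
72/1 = 72 = 72.00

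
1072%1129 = 1072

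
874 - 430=444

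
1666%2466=1666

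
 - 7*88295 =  - 618065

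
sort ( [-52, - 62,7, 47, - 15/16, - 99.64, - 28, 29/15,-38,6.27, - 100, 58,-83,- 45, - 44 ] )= [ - 100,-99.64, - 83, - 62, - 52,-45,-44,  -  38,-28,-15/16,  29/15,6.27 , 7, 47, 58 ]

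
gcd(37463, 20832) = 1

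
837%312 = 213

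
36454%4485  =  574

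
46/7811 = 46/7811 = 0.01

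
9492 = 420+9072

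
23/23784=23/23784 = 0.00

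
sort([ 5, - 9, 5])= [ - 9,5, 5] 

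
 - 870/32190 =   -  1/37 = - 0.03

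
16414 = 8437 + 7977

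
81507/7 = 11643 + 6/7 = 11643.86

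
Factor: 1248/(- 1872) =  - 2/3= -2^1*3^( - 1) 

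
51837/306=169 + 41/102 = 169.40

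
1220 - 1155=65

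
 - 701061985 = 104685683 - 805747668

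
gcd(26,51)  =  1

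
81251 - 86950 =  - 5699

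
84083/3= 28027 + 2/3= 28027.67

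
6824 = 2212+4612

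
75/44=75/44 =1.70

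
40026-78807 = -38781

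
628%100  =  28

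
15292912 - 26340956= - 11048044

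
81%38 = 5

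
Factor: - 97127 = - 97127^1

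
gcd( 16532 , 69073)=1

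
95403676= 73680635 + 21723041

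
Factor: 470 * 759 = 2^1*3^1*5^1 * 11^1*23^1*47^1 = 356730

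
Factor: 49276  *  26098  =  1286005048 = 2^3*97^1 * 127^1 * 13049^1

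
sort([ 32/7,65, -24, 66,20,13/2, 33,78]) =[ - 24,32/7, 13/2, 20, 33,65 , 66,78]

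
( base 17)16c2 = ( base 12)3B71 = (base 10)6853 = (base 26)a3f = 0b1101011000101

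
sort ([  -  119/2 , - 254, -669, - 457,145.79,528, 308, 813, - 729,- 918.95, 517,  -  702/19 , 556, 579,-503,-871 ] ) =[ - 918.95, - 871 ,  -  729, - 669, - 503,  -  457,-254, - 119/2,-702/19, 145.79,308, 517, 528,  556, 579,813]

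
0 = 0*83188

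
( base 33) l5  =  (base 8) 1272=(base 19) 1HE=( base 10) 698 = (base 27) PN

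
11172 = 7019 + 4153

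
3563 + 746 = 4309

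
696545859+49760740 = 746306599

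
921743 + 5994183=6915926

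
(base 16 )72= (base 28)42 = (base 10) 114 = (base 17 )6c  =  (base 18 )66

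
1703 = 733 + 970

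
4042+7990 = 12032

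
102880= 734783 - 631903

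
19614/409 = 19614/409=47.96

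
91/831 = 91/831 = 0.11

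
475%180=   115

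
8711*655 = 5705705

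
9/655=9/655=0.01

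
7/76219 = 7/76219= 0.00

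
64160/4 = 16040 = 16040.00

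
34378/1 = 34378= 34378.00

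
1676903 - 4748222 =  - 3071319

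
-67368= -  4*16842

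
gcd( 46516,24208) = 4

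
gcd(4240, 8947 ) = 1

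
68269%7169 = 3748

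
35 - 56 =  - 21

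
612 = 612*1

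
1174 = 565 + 609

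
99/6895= 99/6895 = 0.01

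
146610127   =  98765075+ 47845052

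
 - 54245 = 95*( - 571 )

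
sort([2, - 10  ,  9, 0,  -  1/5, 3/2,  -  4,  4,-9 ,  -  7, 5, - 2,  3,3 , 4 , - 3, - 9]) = [ - 10, - 9, - 9, - 7 , - 4, - 3, - 2, - 1/5,0, 3/2, 2,3,3, 4,  4,5,9]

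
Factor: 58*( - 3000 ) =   -  2^4 * 3^1*5^3* 29^1=-174000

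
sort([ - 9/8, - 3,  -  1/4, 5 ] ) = [ -3,-9/8,-1/4, 5 ] 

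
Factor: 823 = 823^1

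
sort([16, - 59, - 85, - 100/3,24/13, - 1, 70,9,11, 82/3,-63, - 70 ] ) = [ - 85, - 70, - 63, - 59,-100/3, - 1,24/13 , 9, 11, 16,82/3,70 ]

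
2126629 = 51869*41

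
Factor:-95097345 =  - 3^1*5^1*7^1 * 97^1*9337^1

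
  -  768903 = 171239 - 940142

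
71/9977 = 71/9977 = 0.01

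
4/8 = 1/2 = 0.50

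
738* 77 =56826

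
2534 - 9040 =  - 6506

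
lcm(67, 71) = 4757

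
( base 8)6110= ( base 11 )23A9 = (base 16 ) c48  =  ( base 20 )7H4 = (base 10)3144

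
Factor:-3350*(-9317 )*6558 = 204687968100 = 2^2*3^1*5^2*7^1*11^3*67^1*1093^1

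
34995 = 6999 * 5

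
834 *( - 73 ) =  - 60882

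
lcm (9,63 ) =63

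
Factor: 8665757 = 73^1* 118709^1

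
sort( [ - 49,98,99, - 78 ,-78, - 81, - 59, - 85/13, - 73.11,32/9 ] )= [ - 81, - 78, - 78, - 73.11,-59, - 49,-85/13,32/9,98,  99 ] 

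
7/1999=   7/1999 = 0.00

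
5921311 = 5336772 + 584539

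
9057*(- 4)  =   - 36228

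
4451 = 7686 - 3235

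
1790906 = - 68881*( - 26)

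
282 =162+120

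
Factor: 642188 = 2^2* 181^1 * 887^1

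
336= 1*336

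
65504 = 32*2047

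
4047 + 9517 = 13564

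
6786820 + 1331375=8118195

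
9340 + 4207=13547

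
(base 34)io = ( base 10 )636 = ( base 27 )nf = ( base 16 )27c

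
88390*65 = 5745350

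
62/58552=31/29276= 0.00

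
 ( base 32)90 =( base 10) 288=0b100100000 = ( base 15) 143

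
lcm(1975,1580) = 7900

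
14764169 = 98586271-83822102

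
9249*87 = 804663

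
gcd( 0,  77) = 77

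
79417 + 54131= 133548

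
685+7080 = 7765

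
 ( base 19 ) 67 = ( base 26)4H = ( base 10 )121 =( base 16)79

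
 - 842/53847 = -842/53847 = - 0.02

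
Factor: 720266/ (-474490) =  - 360133/237245 = - 5^( - 1 )*23^( - 1)*149^1*2063^( - 1)*2417^1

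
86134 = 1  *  86134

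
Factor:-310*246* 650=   -  2^3*3^1*5^3*13^1*31^1*41^1 = - 49569000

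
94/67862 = 47/33931= 0.00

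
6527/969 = 6527/969 = 6.74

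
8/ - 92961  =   - 1 + 92953/92961 = -0.00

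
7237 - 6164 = 1073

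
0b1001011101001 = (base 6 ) 34225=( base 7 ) 20054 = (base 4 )1023221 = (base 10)4841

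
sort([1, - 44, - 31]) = [ - 44,- 31,1 ] 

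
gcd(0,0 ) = 0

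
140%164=140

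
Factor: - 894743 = -41^1 * 139^1 *157^1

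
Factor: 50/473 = 2^1*5^2*11^(- 1 )*43^( - 1)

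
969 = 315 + 654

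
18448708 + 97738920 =116187628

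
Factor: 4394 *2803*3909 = 48144737238=   2^1*3^1 * 13^3 * 1303^1* 2803^1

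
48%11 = 4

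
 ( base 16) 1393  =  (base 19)dge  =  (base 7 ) 20416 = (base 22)a7h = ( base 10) 5011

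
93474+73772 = 167246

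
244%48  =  4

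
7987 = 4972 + 3015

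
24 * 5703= 136872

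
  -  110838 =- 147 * 754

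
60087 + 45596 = 105683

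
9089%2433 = 1790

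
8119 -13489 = -5370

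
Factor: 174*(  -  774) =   -  2^2* 3^3*29^1*43^1 = - 134676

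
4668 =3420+1248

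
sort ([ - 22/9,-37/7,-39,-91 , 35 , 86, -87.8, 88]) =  [  -  91,-87.8,  -  39, - 37/7,- 22/9, 35,86,88]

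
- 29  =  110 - 139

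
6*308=1848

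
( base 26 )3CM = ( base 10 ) 2362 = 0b100100111010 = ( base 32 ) 29q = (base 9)3214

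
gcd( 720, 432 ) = 144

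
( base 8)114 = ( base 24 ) 34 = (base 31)2e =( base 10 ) 76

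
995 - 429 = 566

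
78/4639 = 78/4639 = 0.02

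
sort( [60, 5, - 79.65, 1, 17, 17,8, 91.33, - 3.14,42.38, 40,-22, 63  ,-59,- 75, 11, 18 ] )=[ - 79.65, - 75,-59 ,-22 , - 3.14, 1,5, 8, 11,17, 17 , 18,40, 42.38,60,63, 91.33 ] 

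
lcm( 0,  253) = 0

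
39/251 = 39/251  =  0.16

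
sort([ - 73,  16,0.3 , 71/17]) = [ - 73,0.3,71/17 , 16]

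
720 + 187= 907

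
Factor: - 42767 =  - 42767^1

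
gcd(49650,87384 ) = 1986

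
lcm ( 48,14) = 336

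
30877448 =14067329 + 16810119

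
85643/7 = 85643/7=12234.71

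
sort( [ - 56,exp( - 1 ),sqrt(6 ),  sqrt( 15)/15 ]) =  [ - 56,sqrt(15 ) /15, exp ( - 1 ),sqrt(6)] 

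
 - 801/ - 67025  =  801/67025 = 0.01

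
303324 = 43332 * 7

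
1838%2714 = 1838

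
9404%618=134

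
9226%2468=1822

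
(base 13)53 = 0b1000100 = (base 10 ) 68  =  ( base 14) 4c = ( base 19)3b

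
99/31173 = 33/10391 = 0.00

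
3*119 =357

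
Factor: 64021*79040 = 5060219840=2^6*5^1*13^1 * 19^1*73^1*877^1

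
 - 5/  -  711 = 5/711  =  0.01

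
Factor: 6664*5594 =37278416 = 2^4*7^2*17^1*2797^1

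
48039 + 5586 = 53625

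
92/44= 23/11 = 2.09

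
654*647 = 423138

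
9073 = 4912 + 4161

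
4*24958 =99832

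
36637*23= 842651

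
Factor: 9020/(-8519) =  - 2^2*5^1*7^(-1)*11^1 * 41^1 *1217^(- 1) 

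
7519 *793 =5962567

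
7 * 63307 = 443149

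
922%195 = 142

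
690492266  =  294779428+395712838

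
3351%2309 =1042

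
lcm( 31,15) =465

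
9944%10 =4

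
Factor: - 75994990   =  -2^1 * 5^1*23^1*330413^1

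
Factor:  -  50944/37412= - 2^6*47^ ( - 1 ) = - 64/47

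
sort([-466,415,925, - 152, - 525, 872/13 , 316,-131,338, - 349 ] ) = [ - 525, - 466, - 349 ,- 152, - 131, 872/13,316, 338,415,925 ] 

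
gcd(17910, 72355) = 5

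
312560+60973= 373533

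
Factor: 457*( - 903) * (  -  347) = 3^1*7^1 * 43^1 * 347^1*457^1 = 143196837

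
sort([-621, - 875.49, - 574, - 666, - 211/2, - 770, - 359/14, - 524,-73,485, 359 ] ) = [ - 875.49 ,-770,  -  666, - 621, - 574, - 524, - 211/2, - 73, - 359/14, 359, 485] 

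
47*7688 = 361336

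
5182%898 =692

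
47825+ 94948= 142773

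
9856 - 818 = 9038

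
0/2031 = 0 = 0.00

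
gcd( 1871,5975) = 1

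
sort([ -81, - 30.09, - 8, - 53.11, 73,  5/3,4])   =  [  -  81, - 53.11, - 30.09, - 8, 5/3, 4, 73]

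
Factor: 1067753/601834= 62809/35402 = 2^( - 1)*31^(  -  1 )*107^1*571^( - 1)*587^1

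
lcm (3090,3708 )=18540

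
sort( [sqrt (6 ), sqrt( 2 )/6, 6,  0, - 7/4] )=[  -  7/4,0, sqrt( 2) /6,sqrt( 6), 6]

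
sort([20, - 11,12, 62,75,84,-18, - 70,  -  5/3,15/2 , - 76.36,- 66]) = [  -  76.36,  -  70, - 66, - 18,  -  11,  -  5/3, 15/2,12, 20,62, 75,84]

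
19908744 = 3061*6504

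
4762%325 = 212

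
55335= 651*85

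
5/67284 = 5/67284 = 0.00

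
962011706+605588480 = 1567600186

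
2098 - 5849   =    -  3751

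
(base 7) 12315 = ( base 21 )77c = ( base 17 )B3G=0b110010101110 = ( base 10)3246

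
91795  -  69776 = 22019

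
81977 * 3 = 245931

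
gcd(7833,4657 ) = 1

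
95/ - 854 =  - 1+ 759/854  =  - 0.11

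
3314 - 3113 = 201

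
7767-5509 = 2258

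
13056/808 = 1632/101 = 16.16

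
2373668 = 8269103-5895435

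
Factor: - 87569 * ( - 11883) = 1040582427 = 3^1*17^1 *67^1*233^1*1307^1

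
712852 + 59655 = 772507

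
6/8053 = 6/8053=0.00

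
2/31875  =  2/31875 = 0.00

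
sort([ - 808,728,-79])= [ - 808 , - 79,  728] 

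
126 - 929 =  - 803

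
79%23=10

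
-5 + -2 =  - 7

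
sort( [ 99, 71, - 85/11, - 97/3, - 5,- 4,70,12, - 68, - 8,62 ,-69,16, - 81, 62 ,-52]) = [ - 81,- 69,-68,-52, - 97/3, - 8, - 85/11,-5, - 4, 12, 16,62,62,70,71,99] 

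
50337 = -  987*( - 51)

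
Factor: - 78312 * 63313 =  - 2^3 * 3^1*13^1*251^1 * 63313^1 = -  4958167656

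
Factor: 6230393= 13^1*37^1*12953^1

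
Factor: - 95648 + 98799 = 3151  =  23^1*137^1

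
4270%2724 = 1546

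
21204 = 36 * 589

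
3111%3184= 3111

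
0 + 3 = 3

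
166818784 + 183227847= 350046631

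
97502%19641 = 18938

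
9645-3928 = 5717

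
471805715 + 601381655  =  1073187370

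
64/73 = 64/73=0.88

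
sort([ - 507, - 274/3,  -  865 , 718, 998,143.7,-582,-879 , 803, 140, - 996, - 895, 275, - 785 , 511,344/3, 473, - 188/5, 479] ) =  [-996,-895,- 879, - 865,-785,-582, - 507, - 274/3,  -  188/5,344/3,140,  143.7,275, 473,479,511, 718, 803, 998]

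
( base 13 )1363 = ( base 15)c5a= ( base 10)2785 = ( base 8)5341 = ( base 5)42120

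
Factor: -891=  - 3^4*11^1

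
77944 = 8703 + 69241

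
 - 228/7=-228/7 = - 32.57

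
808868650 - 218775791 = 590092859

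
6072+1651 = 7723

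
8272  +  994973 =1003245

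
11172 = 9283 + 1889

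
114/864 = 19/144 = 0.13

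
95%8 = 7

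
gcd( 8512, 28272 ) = 304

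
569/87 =569/87 =6.54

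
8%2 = 0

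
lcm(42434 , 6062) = 42434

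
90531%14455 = 3801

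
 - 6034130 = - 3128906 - 2905224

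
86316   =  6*14386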